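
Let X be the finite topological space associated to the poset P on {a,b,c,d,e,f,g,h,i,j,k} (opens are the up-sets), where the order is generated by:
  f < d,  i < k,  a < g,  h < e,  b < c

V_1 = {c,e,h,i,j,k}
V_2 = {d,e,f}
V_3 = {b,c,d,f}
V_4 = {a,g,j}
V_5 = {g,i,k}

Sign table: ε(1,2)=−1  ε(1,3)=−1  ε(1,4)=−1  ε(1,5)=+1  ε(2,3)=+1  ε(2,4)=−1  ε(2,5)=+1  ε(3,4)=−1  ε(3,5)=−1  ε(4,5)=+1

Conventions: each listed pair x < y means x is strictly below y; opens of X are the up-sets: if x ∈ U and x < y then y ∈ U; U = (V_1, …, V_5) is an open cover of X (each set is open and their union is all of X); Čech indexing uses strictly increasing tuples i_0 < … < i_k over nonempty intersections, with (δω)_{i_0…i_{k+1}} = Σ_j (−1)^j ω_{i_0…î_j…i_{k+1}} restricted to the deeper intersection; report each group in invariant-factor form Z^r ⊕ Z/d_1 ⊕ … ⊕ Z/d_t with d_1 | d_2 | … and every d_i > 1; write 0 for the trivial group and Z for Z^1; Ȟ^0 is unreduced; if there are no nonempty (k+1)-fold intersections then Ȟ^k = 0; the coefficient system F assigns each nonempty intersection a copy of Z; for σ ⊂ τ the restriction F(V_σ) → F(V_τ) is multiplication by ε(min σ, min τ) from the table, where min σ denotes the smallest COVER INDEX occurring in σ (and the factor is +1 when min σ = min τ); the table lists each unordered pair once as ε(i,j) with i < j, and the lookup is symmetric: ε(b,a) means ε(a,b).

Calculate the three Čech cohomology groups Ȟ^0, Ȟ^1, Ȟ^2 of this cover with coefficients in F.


Ȟ^0 ≅ 0, Ȟ^1 ≅ Z ⊕ Z/2, Ȟ^2 ≅ 0

intersection data:
  V12={e} V13={c} V14={j} V15={i,k} V23={d,f} V45={g}
C dims 5,6; δ0: rk 5, SNF 1^4·2
Ȟ^0 = (5 − 5) − 0 = 0, so Ȟ^0 ≅ 0
Ȟ^1 = (6 − 0) − 5 = 1 plus torsion [2], so Ȟ^1 ≅ Z ⊕ Z/2
Ȟ^2 = (0 − 0) − 0 = 0, so Ȟ^2 ≅ 0


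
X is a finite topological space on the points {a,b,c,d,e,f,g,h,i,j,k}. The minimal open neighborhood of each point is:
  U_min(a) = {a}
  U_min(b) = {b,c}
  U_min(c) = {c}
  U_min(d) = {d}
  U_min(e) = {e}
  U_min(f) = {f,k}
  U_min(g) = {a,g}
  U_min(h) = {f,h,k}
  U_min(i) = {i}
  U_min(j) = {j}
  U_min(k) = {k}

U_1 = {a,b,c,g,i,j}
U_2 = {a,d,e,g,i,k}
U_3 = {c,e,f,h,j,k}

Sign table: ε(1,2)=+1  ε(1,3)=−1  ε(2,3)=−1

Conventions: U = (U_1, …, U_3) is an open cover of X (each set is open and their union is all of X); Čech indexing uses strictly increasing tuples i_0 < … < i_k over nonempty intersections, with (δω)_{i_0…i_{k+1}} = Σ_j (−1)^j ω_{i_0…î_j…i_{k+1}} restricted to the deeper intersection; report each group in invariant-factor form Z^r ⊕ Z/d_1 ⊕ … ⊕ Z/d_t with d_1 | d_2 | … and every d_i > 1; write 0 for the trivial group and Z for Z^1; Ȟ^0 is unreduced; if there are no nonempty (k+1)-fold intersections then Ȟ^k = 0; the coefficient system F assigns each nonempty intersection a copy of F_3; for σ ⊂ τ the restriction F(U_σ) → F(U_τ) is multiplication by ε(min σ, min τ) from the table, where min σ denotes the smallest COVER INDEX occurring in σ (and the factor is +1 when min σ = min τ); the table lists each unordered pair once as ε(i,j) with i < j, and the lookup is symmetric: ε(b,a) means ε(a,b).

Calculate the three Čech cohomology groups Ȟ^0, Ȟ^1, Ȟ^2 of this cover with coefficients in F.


cover nerve:
  U12={a,g,i} U13={c,j} U23={e,k}
C dims 3,3; δ0: rk_F3 2
Ȟ^0: (3−2)−0=1 ⇒ Z/3
Ȟ^1: (3−0)−2=1 ⇒ Z/3
Ȟ^2: (0−0)−0=0 ⇒ 0

Ȟ^0(U;F) ≅ Z/3,  Ȟ^1(U;F) ≅ Z/3,  Ȟ^2(U;F) ≅ 0


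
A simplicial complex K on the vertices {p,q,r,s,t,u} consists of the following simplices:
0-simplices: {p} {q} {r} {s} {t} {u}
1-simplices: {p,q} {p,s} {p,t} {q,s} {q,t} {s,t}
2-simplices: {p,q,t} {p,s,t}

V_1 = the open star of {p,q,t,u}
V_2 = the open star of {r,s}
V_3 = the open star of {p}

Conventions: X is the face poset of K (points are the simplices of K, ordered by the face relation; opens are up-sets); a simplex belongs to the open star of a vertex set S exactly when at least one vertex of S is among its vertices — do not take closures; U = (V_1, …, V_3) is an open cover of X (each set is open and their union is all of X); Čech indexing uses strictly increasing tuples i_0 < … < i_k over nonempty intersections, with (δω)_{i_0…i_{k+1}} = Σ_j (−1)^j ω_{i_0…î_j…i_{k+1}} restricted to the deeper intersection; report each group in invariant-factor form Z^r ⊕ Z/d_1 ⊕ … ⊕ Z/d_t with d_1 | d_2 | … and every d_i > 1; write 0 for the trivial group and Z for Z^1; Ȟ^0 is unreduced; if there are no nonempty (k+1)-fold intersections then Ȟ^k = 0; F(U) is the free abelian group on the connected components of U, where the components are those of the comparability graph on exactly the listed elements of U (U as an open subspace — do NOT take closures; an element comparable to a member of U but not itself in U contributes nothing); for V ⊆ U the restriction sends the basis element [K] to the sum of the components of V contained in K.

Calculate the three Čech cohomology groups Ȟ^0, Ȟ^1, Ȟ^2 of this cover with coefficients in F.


intersection data:
  V1={{p},{q},{t},{u},{p,q},{p,s},{p,t},{q,s},{q,t},{s,t},{p,q,t},{p,s,t}} V2={{r},{s},{p,s},{q,s},{s,t},{p,s,t}} V3={{p},{p,q},{p,s},{p,t},{p,q,t},{p,s,t}}
  V12={{p,s},{q,s},{s,t},{p,s,t}} V13={{p},{p,q},{p,s},{p,t},{p,q,t},{p,s,t}} V23={{p,s},{p,s,t}}
  V123={{p,s},{p,s,t}}
components per intersection:
  V1: {{p},{q},{t},{p,q},{p,s},{p,t},{q,s},{q,t},{s,t},{p,q,t},{p,s,t}} {{u}}
  V2: {{r}} {{s},{p,s},{q,s},{s,t},{p,s,t}}
  V3: {{p},{p,q},{p,s},{p,t},{p,q,t},{p,s,t}}
  V12: {{p,s},{s,t},{p,s,t}} {{q,s}}
  V13: {{p},{p,q},{p,s},{p,t},{p,q,t},{p,s,t}}
  V23: {{p,s},{p,s,t}}
  V123: {{p,s},{p,s,t}}
C dims 5,4,1; δ0: rk 2, SNF 1^2; δ1: rk 1, SNF 1^1
Ȟ^0 = (5 − 2) − 0 = 3, so Ȟ^0 ≅ Z^3
Ȟ^1 = (4 − 1) − 2 = 1, so Ȟ^1 ≅ Z
Ȟ^2 = (1 − 0) − 1 = 0, so Ȟ^2 ≅ 0

Ȟ^0 ≅ Z^3,  Ȟ^1 ≅ Z,  Ȟ^2 ≅ 0


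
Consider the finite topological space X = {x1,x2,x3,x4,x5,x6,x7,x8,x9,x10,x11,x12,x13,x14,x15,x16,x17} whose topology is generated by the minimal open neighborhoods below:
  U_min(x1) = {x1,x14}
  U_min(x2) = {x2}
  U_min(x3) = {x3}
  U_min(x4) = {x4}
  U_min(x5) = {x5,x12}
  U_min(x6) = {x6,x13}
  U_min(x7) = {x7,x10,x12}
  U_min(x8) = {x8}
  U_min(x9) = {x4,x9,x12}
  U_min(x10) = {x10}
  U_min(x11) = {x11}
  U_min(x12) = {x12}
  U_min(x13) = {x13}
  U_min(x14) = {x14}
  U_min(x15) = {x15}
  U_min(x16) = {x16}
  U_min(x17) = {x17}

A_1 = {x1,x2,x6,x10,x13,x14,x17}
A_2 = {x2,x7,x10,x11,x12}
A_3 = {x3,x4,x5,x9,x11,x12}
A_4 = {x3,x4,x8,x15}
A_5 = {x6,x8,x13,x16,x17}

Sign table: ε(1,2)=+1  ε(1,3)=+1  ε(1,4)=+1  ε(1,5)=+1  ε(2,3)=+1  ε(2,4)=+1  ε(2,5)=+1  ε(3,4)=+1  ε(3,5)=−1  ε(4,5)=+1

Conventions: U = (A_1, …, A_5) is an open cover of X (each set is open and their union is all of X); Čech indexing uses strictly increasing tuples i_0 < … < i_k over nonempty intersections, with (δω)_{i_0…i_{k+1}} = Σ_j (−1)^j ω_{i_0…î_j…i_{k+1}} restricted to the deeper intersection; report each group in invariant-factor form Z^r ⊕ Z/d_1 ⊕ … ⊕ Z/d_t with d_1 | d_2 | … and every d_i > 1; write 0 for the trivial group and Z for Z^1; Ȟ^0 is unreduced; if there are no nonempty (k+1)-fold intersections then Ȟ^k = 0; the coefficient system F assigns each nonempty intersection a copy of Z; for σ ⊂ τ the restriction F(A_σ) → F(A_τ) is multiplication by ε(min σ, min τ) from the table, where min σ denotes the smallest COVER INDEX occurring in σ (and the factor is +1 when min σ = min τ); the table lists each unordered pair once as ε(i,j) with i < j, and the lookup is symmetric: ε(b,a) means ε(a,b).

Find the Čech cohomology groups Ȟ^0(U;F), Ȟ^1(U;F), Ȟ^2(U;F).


Ȟ^0 ≅ Z, Ȟ^1 ≅ Z, Ȟ^2 ≅ 0

nonempty overlaps:
  A12={x2,x10} A15={x6,x13,x17} A23={x11,x12} A34={x3,x4} A45={x8}
C dims 5,5; δ0: rk 4, SNF 1^4
degree 0: 5−4−0 = 1 → Ȟ^0 ≅ Z
degree 1: 5−0−4 = 1 → Ȟ^1 ≅ Z
degree 2: 0−0−0 = 0 → Ȟ^2 ≅ 0


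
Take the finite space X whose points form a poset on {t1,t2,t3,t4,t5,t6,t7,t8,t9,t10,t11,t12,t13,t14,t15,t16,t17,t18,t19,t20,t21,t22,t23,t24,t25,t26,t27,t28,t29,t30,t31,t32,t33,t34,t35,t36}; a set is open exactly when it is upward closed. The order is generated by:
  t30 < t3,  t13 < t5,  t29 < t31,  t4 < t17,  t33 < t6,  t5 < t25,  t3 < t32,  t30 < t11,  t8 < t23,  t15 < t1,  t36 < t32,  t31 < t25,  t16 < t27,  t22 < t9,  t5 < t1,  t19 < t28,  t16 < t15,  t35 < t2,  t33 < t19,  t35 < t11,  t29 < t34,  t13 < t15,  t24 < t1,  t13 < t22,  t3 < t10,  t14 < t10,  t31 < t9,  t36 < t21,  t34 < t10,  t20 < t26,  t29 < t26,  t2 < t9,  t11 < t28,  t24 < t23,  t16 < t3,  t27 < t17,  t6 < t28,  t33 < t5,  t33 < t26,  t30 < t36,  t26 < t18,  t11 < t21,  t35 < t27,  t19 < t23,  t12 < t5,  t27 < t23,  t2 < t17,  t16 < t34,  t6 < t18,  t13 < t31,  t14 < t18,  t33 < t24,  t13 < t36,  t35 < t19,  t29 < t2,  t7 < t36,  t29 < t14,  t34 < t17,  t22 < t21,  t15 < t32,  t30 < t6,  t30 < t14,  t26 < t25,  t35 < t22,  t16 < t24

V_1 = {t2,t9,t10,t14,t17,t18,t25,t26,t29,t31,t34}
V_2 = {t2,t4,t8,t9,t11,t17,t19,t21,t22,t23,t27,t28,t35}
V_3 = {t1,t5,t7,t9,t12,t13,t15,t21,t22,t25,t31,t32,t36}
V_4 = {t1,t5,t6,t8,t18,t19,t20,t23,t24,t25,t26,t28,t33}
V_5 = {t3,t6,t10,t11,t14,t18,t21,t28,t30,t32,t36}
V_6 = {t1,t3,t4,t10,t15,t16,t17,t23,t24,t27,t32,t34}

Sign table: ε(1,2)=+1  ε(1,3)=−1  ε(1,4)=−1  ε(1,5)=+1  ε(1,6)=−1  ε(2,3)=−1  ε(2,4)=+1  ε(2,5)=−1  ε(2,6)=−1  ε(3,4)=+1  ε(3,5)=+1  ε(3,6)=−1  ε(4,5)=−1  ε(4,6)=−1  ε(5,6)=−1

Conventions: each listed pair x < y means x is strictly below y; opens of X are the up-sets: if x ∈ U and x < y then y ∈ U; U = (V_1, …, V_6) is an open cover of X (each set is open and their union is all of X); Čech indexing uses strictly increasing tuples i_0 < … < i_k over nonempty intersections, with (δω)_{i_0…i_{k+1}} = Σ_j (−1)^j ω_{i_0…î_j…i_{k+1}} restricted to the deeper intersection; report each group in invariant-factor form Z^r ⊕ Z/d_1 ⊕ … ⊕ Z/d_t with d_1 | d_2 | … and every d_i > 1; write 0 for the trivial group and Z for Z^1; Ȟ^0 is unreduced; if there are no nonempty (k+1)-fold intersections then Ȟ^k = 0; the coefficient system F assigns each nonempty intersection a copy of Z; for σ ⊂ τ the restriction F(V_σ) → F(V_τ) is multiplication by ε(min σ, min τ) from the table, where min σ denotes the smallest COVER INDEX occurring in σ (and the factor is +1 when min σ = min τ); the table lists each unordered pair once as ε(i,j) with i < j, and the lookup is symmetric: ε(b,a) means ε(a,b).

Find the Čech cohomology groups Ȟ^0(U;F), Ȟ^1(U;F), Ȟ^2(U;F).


nonempty overlaps:
  V12={t2,t9,t17} V13={t9,t25,t31} V14={t18,t25,t26} V15={t10,t14,t18} V16={t10,t17,t34} V23={t9,t21,t22} V24={t8,t19,t23,t28} V25={t11,t21,t28} V26={t4,t17,t23,t27} V34={t1,t5,t25} V35={t21,t32,t36} V36={t1,t15,t32} V45={t6,t18,t28} V46={t1,t23,t24} V56={t3,t10,t32}
  V123={t9} V126={t17} V134={t25} V145={t18} V156={t10} V235={t21} V245={t28} V246={t23} V346={t1} V356={t32}
C dims 6,15,10; δ0: rk 6, SNF 1^5·2; δ1: rk 9, SNF 1^9
degree 0: 6−6−0 = 0 → Ȟ^0 ≅ 0
degree 1: 15−9−6 = 0 plus torsion [2] → Ȟ^1 ≅ Z/2
degree 2: 10−0−9 = 1 → Ȟ^2 ≅ Z

Ȟ^0 ≅ 0, Ȟ^1 ≅ Z/2 and Ȟ^2 ≅ Z


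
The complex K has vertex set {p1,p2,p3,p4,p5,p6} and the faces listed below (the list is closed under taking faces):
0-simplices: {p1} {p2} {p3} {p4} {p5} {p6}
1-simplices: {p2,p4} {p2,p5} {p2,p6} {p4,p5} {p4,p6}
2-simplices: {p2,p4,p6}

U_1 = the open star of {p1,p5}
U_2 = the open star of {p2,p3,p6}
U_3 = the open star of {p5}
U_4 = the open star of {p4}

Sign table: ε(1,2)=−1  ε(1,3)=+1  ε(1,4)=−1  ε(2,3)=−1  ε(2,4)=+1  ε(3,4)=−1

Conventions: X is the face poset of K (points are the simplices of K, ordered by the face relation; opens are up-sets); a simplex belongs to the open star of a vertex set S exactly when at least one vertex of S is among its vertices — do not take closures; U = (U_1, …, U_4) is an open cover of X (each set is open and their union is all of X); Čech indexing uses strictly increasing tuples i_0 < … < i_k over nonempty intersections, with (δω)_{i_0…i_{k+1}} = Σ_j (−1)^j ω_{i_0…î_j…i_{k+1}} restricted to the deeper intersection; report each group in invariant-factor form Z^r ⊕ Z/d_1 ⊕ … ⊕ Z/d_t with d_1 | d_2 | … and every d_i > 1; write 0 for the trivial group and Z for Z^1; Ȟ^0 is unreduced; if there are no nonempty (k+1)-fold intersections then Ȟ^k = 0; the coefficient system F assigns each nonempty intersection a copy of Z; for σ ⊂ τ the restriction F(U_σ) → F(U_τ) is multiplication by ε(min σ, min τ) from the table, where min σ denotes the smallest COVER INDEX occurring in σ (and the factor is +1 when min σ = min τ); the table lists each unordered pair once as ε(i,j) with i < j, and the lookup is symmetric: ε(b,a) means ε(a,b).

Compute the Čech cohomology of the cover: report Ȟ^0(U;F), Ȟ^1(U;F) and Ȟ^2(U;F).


Ȟ^0 ≅ Z, Ȟ^1 ≅ Z, Ȟ^2 ≅ 0

cover nerve:
  U1={{p1},{p5},{p2,p5},{p4,p5}} U2={{p2},{p3},{p6},{p2,p4},{p2,p5},{p2,p6},{p4,p6},{p2,p4,p6}} U3={{p5},{p2,p5},{p4,p5}} U4={{p4},{p2,p4},{p4,p5},{p4,p6},{p2,p4,p6}}
  U12={{p2,p5}} U13={{p5},{p2,p5},{p4,p5}} U14={{p4,p5}} U23={{p2,p5}} U24={{p2,p4},{p4,p6},{p2,p4,p6}} U34={{p4,p5}}
  U123={{p2,p5}} U134={{p4,p5}}
C dims 4,6,2; δ0: rk 3, SNF 1^3; δ1: rk 2, SNF 1^2
Ȟ^0: (4−3)−0=1 ⇒ Z
Ȟ^1: (6−2)−3=1 ⇒ Z
Ȟ^2: (2−0)−2=0 ⇒ 0


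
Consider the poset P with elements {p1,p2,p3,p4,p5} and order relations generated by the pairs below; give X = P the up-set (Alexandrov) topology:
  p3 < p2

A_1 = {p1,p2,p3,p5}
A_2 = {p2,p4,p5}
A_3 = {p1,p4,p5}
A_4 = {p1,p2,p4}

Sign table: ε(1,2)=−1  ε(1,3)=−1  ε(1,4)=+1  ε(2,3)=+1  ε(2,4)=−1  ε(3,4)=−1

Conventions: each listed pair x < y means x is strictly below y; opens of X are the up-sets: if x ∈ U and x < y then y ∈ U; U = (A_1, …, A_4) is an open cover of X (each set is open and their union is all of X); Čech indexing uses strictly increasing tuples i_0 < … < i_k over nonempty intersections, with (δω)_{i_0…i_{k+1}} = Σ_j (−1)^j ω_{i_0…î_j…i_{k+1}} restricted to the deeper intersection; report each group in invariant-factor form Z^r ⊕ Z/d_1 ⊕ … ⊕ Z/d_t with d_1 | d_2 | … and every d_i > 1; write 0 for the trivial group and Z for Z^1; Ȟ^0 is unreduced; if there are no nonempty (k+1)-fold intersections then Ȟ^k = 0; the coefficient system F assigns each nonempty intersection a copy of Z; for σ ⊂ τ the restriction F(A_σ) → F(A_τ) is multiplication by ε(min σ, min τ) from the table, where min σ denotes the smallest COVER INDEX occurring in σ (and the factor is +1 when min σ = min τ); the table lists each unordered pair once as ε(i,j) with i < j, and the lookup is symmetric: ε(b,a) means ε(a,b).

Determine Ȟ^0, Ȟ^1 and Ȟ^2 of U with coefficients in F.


nonempty overlaps:
  A12={p2,p5} A13={p1,p5} A14={p1,p2} A23={p4,p5} A24={p2,p4} A34={p1,p4}
  A123={p5} A124={p2} A134={p1} A234={p4}
C dims 4,6,4; δ0: rk 3, SNF 1^3; δ1: rk 3, SNF 1^3
degree 0: 4−3−0 = 1 → Ȟ^0 ≅ Z
degree 1: 6−3−3 = 0 → Ȟ^1 ≅ 0
degree 2: 4−0−3 = 1 → Ȟ^2 ≅ Z

Ȟ^0 = Z; Ȟ^1 = 0; Ȟ^2 = Z


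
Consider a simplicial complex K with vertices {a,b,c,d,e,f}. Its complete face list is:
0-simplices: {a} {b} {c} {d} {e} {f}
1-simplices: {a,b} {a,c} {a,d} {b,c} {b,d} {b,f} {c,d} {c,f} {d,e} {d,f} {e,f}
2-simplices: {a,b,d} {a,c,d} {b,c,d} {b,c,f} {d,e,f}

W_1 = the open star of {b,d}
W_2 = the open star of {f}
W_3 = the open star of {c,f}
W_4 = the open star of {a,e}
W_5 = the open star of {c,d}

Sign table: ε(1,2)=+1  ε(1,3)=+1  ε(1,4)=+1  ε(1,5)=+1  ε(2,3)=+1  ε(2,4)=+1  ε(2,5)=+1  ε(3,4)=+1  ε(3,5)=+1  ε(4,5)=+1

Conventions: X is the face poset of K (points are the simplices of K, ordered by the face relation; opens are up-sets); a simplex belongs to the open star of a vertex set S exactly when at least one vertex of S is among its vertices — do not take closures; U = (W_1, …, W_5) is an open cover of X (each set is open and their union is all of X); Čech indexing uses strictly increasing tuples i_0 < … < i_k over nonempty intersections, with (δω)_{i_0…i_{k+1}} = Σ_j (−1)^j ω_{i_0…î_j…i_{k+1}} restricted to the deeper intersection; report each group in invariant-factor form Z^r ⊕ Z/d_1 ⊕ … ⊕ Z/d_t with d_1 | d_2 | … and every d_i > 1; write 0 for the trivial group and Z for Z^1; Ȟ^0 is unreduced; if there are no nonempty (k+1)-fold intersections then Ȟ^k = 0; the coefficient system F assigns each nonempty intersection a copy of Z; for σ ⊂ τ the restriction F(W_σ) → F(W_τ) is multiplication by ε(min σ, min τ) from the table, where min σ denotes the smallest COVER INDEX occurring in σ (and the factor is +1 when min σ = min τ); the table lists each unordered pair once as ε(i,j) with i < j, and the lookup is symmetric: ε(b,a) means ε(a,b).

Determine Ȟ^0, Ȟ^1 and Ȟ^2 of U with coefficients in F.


Ȟ^0 = Z, Ȟ^1 = 0 and Ȟ^2 = 0

cover nerve:
  W1={{b},{d},{a,b},{a,d},{b,c},{b,d},{b,f},{c,d},{d,e},{d,f},{a,b,d},{a,c,d},{b,c,d},{b,c,f},{d,e,f}} W2={{f},{b,f},{c,f},{d,f},{e,f},{b,c,f},{d,e,f}} W3={{c},{f},{a,c},{b,c},{b,f},{c,d},{c,f},{d,f},{e,f},{a,c,d},{b,c,d},{b,c,f},{d,e,f}} W4={{a},{e},{a,b},{a,c},{a,d},{d,e},{e,f},{a,b,d},{a,c,d},{d,e,f}} W5={{c},{d},{a,c},{a,d},{b,c},{b,d},{c,d},{c,f},{d,e},{d,f},{a,b,d},{a,c,d},{b,c,d},{b,c,f},{d,e,f}}
  W12={{b,f},{d,f},{b,c,f},{d,e,f}} W13={{b,c},{b,f},{c,d},{d,f},{a,c,d},{b,c,d},{b,c,f},{d,e,f}} W14={{a,b},{a,d},{d,e},{a,b,d},{a,c,d},{d,e,f}} W15={{d},{a,d},{b,c},{b,d},{c,d},{d,e},{d,f},{a,b,d},{a,c,d},{b,c,d},{b,c,f},{d,e,f}} W23={{f},{b,f},{c,f},{d,f},{e,f},{b,c,f},{d,e,f}} W24={{e,f},{d,e,f}} W25={{c,f},{d,f},{b,c,f},{d,e,f}} W34={{a,c},{e,f},{a,c,d},{d,e,f}} W35={{c},{a,c},{b,c},{c,d},{c,f},{d,f},{a,c,d},{b,c,d},{b,c,f},{d,e,f}} W45={{a,c},{a,d},{d,e},{a,b,d},{a,c,d},{d,e,f}}
  W123={{b,f},{d,f},{b,c,f},{d,e,f}} W124={{d,e,f}} W125={{d,f},{b,c,f},{d,e,f}} W134={{a,c,d},{d,e,f}} W135={{b,c},{c,d},{d,f},{a,c,d},{b,c,d},{b,c,f},{d,e,f}} W145={{a,d},{d,e},{a,b,d},{a,c,d},{d,e,f}} W234={{e,f},{d,e,f}} W235={{c,f},{d,f},{b,c,f},{d,e,f}} W245={{d,e,f}} W345={{a,c},{a,c,d},{d,e,f}}
  W1234={{d,e,f}} W1235={{d,f},{b,c,f},{d,e,f}} W1245={{d,e,f}} W1345={{a,c,d},{d,e,f}} W2345={{d,e,f}}
  W12345={{d,e,f}}
C dims 5,10,10,5; δ0: rk 4, SNF 1^4; δ1: rk 6, SNF 1^6; δ2: rk 4, SNF 1^4
Ȟ^0: (5−4)−0=1 ⇒ Z
Ȟ^1: (10−6)−4=0 ⇒ 0
Ȟ^2: (10−4)−6=0 ⇒ 0


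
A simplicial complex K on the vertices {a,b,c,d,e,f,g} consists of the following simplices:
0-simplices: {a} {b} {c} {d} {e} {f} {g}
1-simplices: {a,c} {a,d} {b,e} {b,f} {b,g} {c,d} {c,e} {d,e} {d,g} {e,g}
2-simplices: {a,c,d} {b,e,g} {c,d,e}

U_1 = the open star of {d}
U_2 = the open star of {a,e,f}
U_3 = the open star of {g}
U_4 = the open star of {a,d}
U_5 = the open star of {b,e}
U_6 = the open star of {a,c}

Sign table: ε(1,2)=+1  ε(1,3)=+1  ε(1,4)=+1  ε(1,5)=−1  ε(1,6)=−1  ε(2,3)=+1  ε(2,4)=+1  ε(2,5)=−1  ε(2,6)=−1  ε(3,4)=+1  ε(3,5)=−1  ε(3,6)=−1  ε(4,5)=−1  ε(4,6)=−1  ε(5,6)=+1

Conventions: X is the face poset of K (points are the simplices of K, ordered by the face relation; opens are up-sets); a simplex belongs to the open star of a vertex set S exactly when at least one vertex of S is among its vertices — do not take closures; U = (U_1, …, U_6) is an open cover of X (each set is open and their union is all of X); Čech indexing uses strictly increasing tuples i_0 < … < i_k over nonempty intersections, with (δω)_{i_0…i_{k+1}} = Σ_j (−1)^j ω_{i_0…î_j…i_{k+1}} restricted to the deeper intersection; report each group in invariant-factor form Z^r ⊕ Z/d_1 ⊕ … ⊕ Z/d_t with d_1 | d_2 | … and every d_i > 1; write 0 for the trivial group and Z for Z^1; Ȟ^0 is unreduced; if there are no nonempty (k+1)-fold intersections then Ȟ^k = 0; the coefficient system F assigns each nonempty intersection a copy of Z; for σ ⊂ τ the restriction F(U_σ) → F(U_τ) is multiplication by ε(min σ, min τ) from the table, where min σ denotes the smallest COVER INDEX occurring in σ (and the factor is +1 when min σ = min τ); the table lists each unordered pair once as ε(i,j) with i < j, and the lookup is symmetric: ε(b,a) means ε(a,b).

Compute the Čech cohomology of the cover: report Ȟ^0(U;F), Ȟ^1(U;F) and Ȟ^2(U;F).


Ȟ^0(U;F) ≅ Z; Ȟ^1(U;F) ≅ Z; Ȟ^2(U;F) ≅ 0

nonempty intersections:
  U1={{d},{a,d},{c,d},{d,e},{d,g},{a,c,d},{c,d,e}} U2={{a},{e},{f},{a,c},{a,d},{b,e},{b,f},{c,e},{d,e},{e,g},{a,c,d},{b,e,g},{c,d,e}} U3={{g},{b,g},{d,g},{e,g},{b,e,g}} U4={{a},{d},{a,c},{a,d},{c,d},{d,e},{d,g},{a,c,d},{c,d,e}} U5={{b},{e},{b,e},{b,f},{b,g},{c,e},{d,e},{e,g},{b,e,g},{c,d,e}} U6={{a},{c},{a,c},{a,d},{c,d},{c,e},{a,c,d},{c,d,e}}
  U12={{a,d},{d,e},{a,c,d},{c,d,e}} U13={{d,g}} U14={{d},{a,d},{c,d},{d,e},{d,g},{a,c,d},{c,d,e}} U15={{d,e},{c,d,e}} U16={{a,d},{c,d},{a,c,d},{c,d,e}} U23={{e,g},{b,e,g}} U24={{a},{a,c},{a,d},{d,e},{a,c,d},{c,d,e}} U25={{e},{b,e},{b,f},{c,e},{d,e},{e,g},{b,e,g},{c,d,e}} U26={{a},{a,c},{a,d},{c,e},{a,c,d},{c,d,e}} U34={{d,g}} U35={{b,g},{e,g},{b,e,g}} U45={{d,e},{c,d,e}} U46={{a},{a,c},{a,d},{c,d},{a,c,d},{c,d,e}} U56={{c,e},{c,d,e}}
  U124={{a,d},{d,e},{a,c,d},{c,d,e}} U125={{d,e},{c,d,e}} U126={{a,d},{a,c,d},{c,d,e}} U134={{d,g}} U145={{d,e},{c,d,e}} U146={{a,d},{c,d},{a,c,d},{c,d,e}} U156={{c,d,e}} U235={{e,g},{b,e,g}} U245={{d,e},{c,d,e}} U246={{a},{a,c},{a,d},{a,c,d},{c,d,e}} U256={{c,e},{c,d,e}} U456={{c,d,e}}
  U1245={{d,e},{c,d,e}} U1246={{a,d},{a,c,d},{c,d,e}} U1256={{c,d,e}} U1456={{c,d,e}} U2456={{c,d,e}}
  U12456={{c,d,e}}
C dims 6,14,12,5; δ0: rk 5, SNF 1^5; δ1: rk 8, SNF 1^8; δ2: rk 4, SNF 1^4
Ȟ^0: (6−5)−0=1 ⇒ Z
Ȟ^1: (14−8)−5=1 ⇒ Z
Ȟ^2: (12−4)−8=0 ⇒ 0


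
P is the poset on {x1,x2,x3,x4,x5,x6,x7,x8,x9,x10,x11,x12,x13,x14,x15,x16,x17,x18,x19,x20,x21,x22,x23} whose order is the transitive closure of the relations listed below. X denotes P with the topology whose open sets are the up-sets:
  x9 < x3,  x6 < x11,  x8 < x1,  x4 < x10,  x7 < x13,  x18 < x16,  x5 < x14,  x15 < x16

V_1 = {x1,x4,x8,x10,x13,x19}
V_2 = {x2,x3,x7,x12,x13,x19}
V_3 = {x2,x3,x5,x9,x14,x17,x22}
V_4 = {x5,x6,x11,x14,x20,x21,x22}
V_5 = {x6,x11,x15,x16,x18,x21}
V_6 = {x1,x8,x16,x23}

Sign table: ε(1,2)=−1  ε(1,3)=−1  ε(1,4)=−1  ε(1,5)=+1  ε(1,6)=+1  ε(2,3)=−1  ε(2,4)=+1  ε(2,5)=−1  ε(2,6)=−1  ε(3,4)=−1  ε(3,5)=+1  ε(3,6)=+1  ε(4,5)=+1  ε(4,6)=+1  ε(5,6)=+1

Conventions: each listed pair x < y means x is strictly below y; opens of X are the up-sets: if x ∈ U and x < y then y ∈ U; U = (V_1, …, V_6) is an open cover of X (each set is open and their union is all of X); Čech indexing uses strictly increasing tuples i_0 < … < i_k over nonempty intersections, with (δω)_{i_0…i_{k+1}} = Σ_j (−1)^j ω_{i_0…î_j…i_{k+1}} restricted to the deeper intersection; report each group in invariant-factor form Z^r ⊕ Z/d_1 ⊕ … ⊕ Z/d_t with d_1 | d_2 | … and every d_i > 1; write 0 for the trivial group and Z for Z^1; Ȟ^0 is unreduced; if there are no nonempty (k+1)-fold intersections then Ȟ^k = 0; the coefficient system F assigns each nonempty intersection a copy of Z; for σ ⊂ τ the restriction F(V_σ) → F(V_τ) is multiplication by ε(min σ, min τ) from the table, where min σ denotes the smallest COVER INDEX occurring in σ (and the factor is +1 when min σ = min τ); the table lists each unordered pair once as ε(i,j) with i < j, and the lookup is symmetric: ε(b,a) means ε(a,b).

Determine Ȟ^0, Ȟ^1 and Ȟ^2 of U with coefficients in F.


Ȟ^0 = 0,  Ȟ^1 = Z/2,  Ȟ^2 = 0

cover nerve:
  V12={x13,x19} V16={x1,x8} V23={x2,x3} V34={x5,x14,x22} V45={x6,x11,x21} V56={x16}
C dims 6,6; δ0: rk 6, SNF 1^5·2
Ȟ^0: (6−6)−0=0 ⇒ 0
Ȟ^1: (6−0)−6=0 plus torsion [2] ⇒ Z/2
Ȟ^2: (0−0)−0=0 ⇒ 0


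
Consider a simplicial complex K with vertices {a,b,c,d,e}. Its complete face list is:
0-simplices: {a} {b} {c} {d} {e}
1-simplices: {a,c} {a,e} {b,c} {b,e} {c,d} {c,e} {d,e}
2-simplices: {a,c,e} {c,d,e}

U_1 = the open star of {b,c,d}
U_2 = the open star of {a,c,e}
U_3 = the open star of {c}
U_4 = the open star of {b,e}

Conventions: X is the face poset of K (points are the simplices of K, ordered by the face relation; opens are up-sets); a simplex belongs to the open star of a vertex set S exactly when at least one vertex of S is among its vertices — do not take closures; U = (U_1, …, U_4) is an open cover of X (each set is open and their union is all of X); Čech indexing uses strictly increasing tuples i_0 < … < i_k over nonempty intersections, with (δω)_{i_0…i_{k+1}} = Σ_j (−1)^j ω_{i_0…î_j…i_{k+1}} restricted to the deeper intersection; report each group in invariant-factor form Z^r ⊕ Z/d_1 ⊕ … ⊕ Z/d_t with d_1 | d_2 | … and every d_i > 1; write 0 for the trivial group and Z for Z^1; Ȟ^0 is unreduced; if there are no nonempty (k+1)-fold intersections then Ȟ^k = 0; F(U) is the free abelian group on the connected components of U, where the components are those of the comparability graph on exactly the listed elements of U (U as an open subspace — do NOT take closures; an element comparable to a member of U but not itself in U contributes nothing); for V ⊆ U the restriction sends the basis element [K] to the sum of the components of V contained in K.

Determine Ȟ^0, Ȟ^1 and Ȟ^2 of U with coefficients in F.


nonempty intersections:
  U1={{b},{c},{d},{a,c},{b,c},{b,e},{c,d},{c,e},{d,e},{a,c,e},{c,d,e}} U2={{a},{c},{e},{a,c},{a,e},{b,c},{b,e},{c,d},{c,e},{d,e},{a,c,e},{c,d,e}} U3={{c},{a,c},{b,c},{c,d},{c,e},{a,c,e},{c,d,e}} U4={{b},{e},{a,e},{b,c},{b,e},{c,e},{d,e},{a,c,e},{c,d,e}}
  U12={{c},{a,c},{b,c},{b,e},{c,d},{c,e},{d,e},{a,c,e},{c,d,e}} U13={{c},{a,c},{b,c},{c,d},{c,e},{a,c,e},{c,d,e}} U14={{b},{b,c},{b,e},{c,e},{d,e},{a,c,e},{c,d,e}} U23={{c},{a,c},{b,c},{c,d},{c,e},{a,c,e},{c,d,e}} U24={{e},{a,e},{b,c},{b,e},{c,e},{d,e},{a,c,e},{c,d,e}} U34={{b,c},{c,e},{a,c,e},{c,d,e}}
  U123={{c},{a,c},{b,c},{c,d},{c,e},{a,c,e},{c,d,e}} U124={{b,c},{b,e},{c,e},{d,e},{a,c,e},{c,d,e}} U134={{b,c},{c,e},{a,c,e},{c,d,e}} U234={{b,c},{c,e},{a,c,e},{c,d,e}}
  U1234={{b,c},{c,e},{a,c,e},{c,d,e}}
components per intersection:
  U1: {{b},{c},{d},{a,c},{b,c},{b,e},{c,d},{c,e},{d,e},{a,c,e},{c,d,e}}
  U2: {{a},{c},{e},{a,c},{a,e},{b,c},{b,e},{c,d},{c,e},{d,e},{a,c,e},{c,d,e}}
  U3: {{c},{a,c},{b,c},{c,d},{c,e},{a,c,e},{c,d,e}}
  U4: {{b},{e},{a,e},{b,c},{b,e},{c,e},{d,e},{a,c,e},{c,d,e}}
  U12: {{c},{a,c},{b,c},{c,d},{c,e},{d,e},{a,c,e},{c,d,e}} {{b,e}}
  U13: {{c},{a,c},{b,c},{c,d},{c,e},{a,c,e},{c,d,e}}
  U14: {{b},{b,c},{b,e}} {{c,e},{d,e},{a,c,e},{c,d,e}}
  U23: {{c},{a,c},{b,c},{c,d},{c,e},{a,c,e},{c,d,e}}
  U24: {{e},{a,e},{b,e},{c,e},{d,e},{a,c,e},{c,d,e}} {{b,c}}
  U34: {{b,c}} {{c,e},{a,c,e},{c,d,e}}
  U123: {{c},{a,c},{b,c},{c,d},{c,e},{a,c,e},{c,d,e}}
  U124: {{b,c}} {{b,e}} {{c,e},{d,e},{a,c,e},{c,d,e}}
  U134: {{b,c}} {{c,e},{a,c,e},{c,d,e}}
  U234: {{b,c}} {{c,e},{a,c,e},{c,d,e}}
  U1234: {{b,c}} {{c,e},{a,c,e},{c,d,e}}
C dims 4,10,8,2; δ0: rk 3, SNF 1^3; δ1: rk 6, SNF 1^6; δ2: rk 2, SNF 1^2
Ȟ^0: (4−3)−0=1 ⇒ Z
Ȟ^1: (10−6)−3=1 ⇒ Z
Ȟ^2: (8−2)−6=0 ⇒ 0

Ȟ^0(U;F) ≅ Z, Ȟ^1(U;F) ≅ Z and Ȟ^2(U;F) ≅ 0


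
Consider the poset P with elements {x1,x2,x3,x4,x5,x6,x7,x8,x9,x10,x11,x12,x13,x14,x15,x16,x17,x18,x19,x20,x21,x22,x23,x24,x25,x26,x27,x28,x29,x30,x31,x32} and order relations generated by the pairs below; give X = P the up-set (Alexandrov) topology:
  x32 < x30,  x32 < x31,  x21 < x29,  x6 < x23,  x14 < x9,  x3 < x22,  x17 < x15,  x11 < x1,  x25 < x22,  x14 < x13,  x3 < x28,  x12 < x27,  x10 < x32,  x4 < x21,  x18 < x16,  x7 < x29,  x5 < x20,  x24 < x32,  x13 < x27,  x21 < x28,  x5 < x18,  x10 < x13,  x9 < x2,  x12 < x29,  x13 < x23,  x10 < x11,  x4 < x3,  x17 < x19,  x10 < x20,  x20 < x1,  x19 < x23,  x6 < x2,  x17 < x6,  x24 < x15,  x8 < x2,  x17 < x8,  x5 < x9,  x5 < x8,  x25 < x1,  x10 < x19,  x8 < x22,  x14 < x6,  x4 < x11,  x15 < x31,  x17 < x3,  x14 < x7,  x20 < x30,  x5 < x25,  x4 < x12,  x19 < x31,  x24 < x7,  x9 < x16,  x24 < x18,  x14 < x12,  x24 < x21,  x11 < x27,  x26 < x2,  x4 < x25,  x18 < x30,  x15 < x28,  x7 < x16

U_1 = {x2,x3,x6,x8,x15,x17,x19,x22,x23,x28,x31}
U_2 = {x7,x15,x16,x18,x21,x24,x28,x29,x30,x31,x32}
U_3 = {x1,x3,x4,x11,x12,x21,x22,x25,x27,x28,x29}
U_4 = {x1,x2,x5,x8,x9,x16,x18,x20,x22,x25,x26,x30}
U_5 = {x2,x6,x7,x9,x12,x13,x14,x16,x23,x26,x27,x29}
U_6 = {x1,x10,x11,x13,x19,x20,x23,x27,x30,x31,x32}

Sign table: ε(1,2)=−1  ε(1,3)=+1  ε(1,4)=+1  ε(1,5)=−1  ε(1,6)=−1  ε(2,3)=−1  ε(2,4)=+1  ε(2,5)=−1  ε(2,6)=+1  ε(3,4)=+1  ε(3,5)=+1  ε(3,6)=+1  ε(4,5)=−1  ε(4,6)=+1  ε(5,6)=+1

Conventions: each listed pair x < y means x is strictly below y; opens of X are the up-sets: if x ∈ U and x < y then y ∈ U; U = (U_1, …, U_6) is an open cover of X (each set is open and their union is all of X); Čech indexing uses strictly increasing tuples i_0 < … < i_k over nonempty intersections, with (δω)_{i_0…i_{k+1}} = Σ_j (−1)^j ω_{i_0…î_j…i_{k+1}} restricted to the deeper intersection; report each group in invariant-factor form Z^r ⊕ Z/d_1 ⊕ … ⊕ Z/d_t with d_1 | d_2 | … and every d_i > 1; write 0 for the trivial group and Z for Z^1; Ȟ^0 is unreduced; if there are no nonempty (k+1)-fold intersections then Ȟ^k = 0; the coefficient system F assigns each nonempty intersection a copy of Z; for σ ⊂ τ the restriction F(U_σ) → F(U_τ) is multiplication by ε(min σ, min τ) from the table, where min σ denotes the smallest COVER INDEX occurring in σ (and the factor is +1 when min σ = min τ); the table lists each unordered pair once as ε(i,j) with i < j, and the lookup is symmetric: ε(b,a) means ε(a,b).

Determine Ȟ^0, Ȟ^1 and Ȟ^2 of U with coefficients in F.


Ȟ^0 = 0; Ȟ^1 = Z/2; Ȟ^2 = Z

nerve simplices:
  U12={x15,x28,x31} U13={x3,x22,x28} U14={x2,x8,x22} U15={x2,x6,x23} U16={x19,x23,x31} U23={x21,x28,x29} U24={x16,x18,x30} U25={x7,x16,x29} U26={x30,x31,x32} U34={x1,x22,x25} U35={x12,x27,x29} U36={x1,x11,x27} U45={x2,x9,x16,x26} U46={x1,x20,x30} U56={x13,x23,x27}
  U123={x28} U126={x31} U134={x22} U145={x2} U156={x23} U235={x29} U245={x16} U246={x30} U346={x1} U356={x27}
C dims 6,15,10; δ0: rk 6, SNF 1^5·2; δ1: rk 9, SNF 1^9
degree 0: 6−6−0 = 0 → Ȟ^0 ≅ 0
degree 1: 15−9−6 = 0 plus torsion [2] → Ȟ^1 ≅ Z/2
degree 2: 10−0−9 = 1 → Ȟ^2 ≅ Z


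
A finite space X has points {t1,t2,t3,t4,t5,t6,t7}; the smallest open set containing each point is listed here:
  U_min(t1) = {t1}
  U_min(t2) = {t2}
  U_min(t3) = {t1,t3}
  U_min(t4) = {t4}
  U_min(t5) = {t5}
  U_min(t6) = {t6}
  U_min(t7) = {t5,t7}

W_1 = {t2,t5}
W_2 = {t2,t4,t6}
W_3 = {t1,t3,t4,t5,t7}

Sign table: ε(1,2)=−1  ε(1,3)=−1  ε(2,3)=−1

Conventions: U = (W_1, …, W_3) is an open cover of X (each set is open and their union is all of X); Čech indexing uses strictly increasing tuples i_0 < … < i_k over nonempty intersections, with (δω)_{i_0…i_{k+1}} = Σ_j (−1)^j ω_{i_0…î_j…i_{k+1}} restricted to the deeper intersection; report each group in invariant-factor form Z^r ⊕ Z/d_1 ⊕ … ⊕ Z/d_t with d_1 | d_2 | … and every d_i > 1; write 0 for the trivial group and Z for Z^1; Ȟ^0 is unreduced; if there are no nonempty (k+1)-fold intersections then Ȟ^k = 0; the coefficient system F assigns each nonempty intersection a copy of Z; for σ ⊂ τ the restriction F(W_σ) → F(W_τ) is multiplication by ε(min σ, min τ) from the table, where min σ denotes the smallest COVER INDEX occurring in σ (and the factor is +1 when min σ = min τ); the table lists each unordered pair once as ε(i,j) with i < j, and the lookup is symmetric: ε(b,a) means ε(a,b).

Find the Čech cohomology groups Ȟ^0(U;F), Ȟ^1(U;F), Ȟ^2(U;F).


nonempty overlaps:
  W12={t2} W13={t5} W23={t4}
C dims 3,3; δ0: rk 3, SNF 1^2·2
degree 0: 3−3−0 = 0 → Ȟ^0 ≅ 0
degree 1: 3−0−3 = 0 plus torsion [2] → Ȟ^1 ≅ Z/2
degree 2: 0−0−0 = 0 → Ȟ^2 ≅ 0

Ȟ^0(U;F) ≅ 0, Ȟ^1(U;F) ≅ Z/2 and Ȟ^2(U;F) ≅ 0


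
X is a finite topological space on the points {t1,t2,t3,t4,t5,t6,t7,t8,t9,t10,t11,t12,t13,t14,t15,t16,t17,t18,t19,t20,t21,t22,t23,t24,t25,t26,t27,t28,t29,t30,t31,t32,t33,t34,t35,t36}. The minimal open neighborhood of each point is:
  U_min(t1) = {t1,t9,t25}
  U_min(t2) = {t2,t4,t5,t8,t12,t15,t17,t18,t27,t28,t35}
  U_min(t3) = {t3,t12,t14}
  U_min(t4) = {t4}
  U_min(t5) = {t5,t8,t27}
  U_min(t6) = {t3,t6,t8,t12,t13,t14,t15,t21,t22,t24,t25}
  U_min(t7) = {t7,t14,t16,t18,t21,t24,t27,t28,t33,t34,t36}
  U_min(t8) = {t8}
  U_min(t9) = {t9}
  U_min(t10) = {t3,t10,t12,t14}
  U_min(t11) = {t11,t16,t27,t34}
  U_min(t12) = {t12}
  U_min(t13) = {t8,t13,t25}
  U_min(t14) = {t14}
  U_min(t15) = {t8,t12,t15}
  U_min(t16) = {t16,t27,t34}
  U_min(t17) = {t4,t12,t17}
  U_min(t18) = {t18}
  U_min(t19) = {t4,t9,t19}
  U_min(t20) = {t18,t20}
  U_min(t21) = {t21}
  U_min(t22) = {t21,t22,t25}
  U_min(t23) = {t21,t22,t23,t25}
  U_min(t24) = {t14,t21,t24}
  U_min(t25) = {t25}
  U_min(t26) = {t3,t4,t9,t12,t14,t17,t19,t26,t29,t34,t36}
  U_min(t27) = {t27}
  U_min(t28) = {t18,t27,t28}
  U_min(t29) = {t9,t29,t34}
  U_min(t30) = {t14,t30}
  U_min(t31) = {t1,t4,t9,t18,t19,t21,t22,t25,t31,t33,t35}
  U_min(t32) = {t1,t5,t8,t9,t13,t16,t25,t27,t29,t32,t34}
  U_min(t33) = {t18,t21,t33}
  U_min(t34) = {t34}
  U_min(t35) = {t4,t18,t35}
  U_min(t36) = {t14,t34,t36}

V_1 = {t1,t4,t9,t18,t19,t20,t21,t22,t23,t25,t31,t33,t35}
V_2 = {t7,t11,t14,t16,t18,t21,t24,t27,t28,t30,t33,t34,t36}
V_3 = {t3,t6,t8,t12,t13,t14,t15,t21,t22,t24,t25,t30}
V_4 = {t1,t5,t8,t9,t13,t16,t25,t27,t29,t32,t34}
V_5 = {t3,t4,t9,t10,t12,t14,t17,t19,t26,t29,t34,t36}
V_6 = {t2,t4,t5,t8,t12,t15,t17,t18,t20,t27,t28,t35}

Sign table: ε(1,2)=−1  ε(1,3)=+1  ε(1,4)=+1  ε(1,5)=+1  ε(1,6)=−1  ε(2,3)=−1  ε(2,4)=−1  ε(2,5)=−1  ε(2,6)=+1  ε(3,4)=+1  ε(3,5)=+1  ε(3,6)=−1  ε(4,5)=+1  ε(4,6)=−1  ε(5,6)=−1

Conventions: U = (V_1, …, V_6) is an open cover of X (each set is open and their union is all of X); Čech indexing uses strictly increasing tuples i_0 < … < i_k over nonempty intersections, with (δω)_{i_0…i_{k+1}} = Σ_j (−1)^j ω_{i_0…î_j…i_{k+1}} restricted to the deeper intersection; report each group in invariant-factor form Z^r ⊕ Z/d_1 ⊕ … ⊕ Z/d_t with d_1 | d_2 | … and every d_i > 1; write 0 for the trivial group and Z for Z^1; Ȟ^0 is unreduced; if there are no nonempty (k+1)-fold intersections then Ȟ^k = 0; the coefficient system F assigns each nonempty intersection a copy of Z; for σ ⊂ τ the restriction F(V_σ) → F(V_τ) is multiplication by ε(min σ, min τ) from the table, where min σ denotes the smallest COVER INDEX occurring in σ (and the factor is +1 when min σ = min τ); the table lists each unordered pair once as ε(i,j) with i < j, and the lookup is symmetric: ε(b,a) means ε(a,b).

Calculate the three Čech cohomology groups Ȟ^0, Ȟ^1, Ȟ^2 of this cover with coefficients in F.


nonempty overlaps:
  V12={t18,t21,t33} V13={t21,t22,t25} V14={t1,t9,t25} V15={t4,t9,t19} V16={t4,t18,t20,t35} V23={t14,t21,t24,t30} V24={t16,t27,t34} V25={t14,t34,t36} V26={t18,t27,t28} V34={t8,t13,t25} V35={t3,t12,t14} V36={t8,t12,t15} V45={t9,t29,t34} V46={t5,t8,t27} V56={t4,t12,t17}
  V123={t21} V126={t18} V134={t25} V145={t9} V156={t4} V235={t14} V245={t34} V246={t27} V346={t8} V356={t12}
C dims 6,15,10; δ0: rk 5, SNF 1^5; δ1: rk 10, SNF 1^9·2
degree 0: 6−5−0 = 1 → Ȟ^0 ≅ Z
degree 1: 15−10−5 = 0 → Ȟ^1 ≅ 0
degree 2: 10−0−10 = 0 plus torsion [2] → Ȟ^2 ≅ Z/2

Ȟ^0 = Z,  Ȟ^1 = 0,  Ȟ^2 = Z/2


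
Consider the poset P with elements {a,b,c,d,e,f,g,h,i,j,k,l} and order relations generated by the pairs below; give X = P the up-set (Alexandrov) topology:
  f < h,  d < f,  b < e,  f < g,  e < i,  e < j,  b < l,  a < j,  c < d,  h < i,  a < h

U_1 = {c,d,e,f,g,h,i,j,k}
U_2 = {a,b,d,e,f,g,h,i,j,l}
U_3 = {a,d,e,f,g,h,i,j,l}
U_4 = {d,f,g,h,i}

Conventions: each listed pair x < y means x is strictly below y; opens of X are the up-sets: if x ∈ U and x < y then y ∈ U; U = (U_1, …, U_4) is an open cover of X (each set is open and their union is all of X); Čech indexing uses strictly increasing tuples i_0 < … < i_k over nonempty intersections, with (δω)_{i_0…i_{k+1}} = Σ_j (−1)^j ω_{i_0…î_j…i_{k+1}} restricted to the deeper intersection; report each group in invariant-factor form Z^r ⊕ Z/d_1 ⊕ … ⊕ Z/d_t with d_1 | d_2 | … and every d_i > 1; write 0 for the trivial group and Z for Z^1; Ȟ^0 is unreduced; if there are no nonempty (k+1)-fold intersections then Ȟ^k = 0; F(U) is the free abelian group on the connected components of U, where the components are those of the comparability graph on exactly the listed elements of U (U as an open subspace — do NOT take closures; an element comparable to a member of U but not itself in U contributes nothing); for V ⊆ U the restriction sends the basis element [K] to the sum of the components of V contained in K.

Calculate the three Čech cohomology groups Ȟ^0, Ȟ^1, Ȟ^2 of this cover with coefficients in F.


Ȟ^0(U;F) ≅ Z^2,  Ȟ^1(U;F) ≅ 0,  Ȟ^2(U;F) ≅ 0

intersection data:
  U12={d,e,f,g,h,i,j} U13={d,e,f,g,h,i,j} U14={d,f,g,h,i} U23={a,d,e,f,g,h,i,j,l} U24={d,f,g,h,i} U34={d,f,g,h,i}
  U123={d,e,f,g,h,i,j} U124={d,f,g,h,i} U134={d,f,g,h,i} U234={d,f,g,h,i}
  U1234={d,f,g,h,i}
components per intersection:
  U1: {c,d,e,f,g,h,i,j} {k}
  U2: {a,b,d,e,f,g,h,i,j,l}
  U3: {a,d,e,f,g,h,i,j} {l}
  U4: {d,f,g,h,i}
  U12: {d,e,f,g,h,i,j}
  U13: {d,e,f,g,h,i,j}
  U14: {d,f,g,h,i}
  U23: {a,d,e,f,g,h,i,j} {l}
  U24: {d,f,g,h,i}
  U34: {d,f,g,h,i}
  U123: {d,e,f,g,h,i,j}
  U124: {d,f,g,h,i}
  U134: {d,f,g,h,i}
  U234: {d,f,g,h,i}
  U1234: {d,f,g,h,i}
C dims 6,7,4,1; δ0: rk 4, SNF 1^4; δ1: rk 3, SNF 1^3; δ2: rk 1, SNF 1^1
Ȟ^0 = (6 − 4) − 0 = 2, so Ȟ^0 ≅ Z^2
Ȟ^1 = (7 − 3) − 4 = 0, so Ȟ^1 ≅ 0
Ȟ^2 = (4 − 1) − 3 = 0, so Ȟ^2 ≅ 0


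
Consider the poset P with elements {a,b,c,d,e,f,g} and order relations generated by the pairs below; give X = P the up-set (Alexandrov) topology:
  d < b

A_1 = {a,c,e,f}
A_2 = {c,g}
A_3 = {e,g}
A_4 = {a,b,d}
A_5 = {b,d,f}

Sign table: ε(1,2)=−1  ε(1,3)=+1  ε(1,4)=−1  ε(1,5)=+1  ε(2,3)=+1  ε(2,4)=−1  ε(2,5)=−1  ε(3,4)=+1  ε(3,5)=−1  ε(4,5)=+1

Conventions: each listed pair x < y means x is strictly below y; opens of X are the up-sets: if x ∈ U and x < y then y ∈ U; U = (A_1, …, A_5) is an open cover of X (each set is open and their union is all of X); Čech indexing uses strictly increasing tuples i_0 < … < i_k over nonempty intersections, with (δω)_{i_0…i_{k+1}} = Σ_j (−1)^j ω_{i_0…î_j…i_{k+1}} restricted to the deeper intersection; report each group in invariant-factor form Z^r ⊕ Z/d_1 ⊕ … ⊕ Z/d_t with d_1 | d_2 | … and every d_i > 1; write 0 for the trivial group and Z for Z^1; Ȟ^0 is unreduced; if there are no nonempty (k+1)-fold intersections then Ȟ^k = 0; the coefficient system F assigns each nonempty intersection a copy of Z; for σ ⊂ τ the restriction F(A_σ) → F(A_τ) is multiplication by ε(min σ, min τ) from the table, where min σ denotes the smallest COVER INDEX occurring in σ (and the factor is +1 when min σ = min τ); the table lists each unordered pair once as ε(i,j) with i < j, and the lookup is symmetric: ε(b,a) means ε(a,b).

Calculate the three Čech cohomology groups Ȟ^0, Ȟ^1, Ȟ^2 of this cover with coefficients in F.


nonempty overlaps:
  A12={c} A13={e} A14={a} A15={f} A23={g} A45={b,d}
C dims 5,6; δ0: rk 5, SNF 1^4·2
degree 0: 5−5−0 = 0 → Ȟ^0 ≅ 0
degree 1: 6−0−5 = 1 plus torsion [2] → Ȟ^1 ≅ Z ⊕ Z/2
degree 2: 0−0−0 = 0 → Ȟ^2 ≅ 0

Ȟ^0 = 0; Ȟ^1 = Z ⊕ Z/2; Ȟ^2 = 0


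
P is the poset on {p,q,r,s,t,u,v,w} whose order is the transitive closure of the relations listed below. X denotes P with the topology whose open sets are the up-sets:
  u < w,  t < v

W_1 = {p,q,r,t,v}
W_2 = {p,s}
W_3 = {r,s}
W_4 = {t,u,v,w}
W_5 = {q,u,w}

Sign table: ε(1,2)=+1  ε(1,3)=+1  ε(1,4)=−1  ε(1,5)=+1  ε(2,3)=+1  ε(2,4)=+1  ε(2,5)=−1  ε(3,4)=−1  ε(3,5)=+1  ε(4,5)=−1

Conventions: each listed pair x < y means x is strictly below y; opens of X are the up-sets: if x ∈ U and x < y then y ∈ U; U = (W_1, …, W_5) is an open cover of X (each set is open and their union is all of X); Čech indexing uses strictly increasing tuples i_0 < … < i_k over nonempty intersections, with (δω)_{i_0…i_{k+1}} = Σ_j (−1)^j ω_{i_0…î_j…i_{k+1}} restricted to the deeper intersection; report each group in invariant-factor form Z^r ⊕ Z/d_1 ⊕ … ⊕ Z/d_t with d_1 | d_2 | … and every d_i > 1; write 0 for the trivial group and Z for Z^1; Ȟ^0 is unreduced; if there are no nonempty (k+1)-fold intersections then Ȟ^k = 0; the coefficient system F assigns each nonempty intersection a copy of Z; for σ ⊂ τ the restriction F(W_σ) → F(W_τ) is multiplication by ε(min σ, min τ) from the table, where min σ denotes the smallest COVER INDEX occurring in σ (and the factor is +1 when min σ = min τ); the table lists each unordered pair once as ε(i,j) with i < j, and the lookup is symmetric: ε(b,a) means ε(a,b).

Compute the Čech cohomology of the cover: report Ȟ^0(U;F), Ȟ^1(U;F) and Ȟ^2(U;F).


Ȟ^0 = Z,  Ȟ^1 = Z^2,  Ȟ^2 = 0

nerve simplices:
  W12={p} W13={r} W14={t,v} W15={q} W23={s} W45={u,w}
C dims 5,6; δ0: rk 4, SNF 1^4
degree 0: 5−4−0 = 1 → Ȟ^0 ≅ Z
degree 1: 6−0−4 = 2 → Ȟ^1 ≅ Z^2
degree 2: 0−0−0 = 0 → Ȟ^2 ≅ 0
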